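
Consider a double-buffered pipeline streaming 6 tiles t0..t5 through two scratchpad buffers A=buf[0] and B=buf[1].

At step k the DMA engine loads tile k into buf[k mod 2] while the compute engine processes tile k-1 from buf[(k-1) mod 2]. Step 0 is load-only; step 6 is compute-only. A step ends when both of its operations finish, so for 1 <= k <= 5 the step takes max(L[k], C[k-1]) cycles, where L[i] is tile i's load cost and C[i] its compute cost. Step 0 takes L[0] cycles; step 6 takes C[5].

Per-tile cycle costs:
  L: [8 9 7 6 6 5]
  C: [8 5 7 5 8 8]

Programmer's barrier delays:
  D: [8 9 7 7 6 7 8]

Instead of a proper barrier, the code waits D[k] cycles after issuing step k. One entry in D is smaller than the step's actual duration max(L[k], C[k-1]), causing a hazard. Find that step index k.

hazard at step 5

[0] required=L[0]=8=8 vs D=8 ok
[1] required=max(L[1]=9,C[0]=8)=9 vs D=9 ok
[2] required=max(L[2]=7,C[1]=5)=7 vs D=7 ok
[3] required=max(L[3]=6,C[2]=7)=7 vs D=7 ok
[4] required=max(L[4]=6,C[3]=5)=6 vs D=6 ok
[5] required=max(L[5]=5,C[4]=8)=8 vs D=7 SHORT
[6] required=C[5]=8=8 vs D=8 ok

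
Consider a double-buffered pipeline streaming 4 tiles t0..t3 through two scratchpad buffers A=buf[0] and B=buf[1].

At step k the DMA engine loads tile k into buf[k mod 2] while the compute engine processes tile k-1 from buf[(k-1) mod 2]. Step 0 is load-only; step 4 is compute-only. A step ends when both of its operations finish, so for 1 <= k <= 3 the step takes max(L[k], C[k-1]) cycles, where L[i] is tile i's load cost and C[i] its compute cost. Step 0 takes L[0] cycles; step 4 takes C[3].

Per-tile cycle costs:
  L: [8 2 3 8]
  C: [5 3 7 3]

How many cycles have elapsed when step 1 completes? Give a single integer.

end_cycle[1] = 13

[0] DMA t0→A (8c) ∥ CU idle ⇒ 8c, clock 8
[1] DMA t1→B (2c) ∥ CU A:t0 (5c) ⇒ 5c, clock 13
[2] DMA t2→A (3c) ∥ CU B:t1 (3c) ⇒ 3c, clock 16
[3] DMA t3→B (8c) ∥ CU A:t2 (7c) ⇒ 8c, clock 24
[4] DMA idle ∥ CU B:t3 (3c) ⇒ 3c, clock 27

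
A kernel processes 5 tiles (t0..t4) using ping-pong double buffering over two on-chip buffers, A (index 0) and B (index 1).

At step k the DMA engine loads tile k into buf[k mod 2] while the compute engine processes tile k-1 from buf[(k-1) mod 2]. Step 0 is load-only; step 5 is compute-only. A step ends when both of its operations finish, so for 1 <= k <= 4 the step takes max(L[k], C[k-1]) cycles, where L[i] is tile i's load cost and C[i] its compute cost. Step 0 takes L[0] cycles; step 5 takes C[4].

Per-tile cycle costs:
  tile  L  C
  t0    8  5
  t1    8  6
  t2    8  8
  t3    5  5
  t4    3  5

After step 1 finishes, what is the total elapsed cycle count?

step 0: L[0]=8 → dur=8, Σ=8 | A=load:t0 B=idle [load-only]
step 1: L[1]=8 C[0]=5 → dur=8, Σ=16 | A=compute:t0 B=load:t1 [load-bound]
step 2: L[2]=8 C[1]=6 → dur=8, Σ=24 | A=load:t2 B=compute:t1 [load-bound]
step 3: L[3]=5 C[2]=8 → dur=8, Σ=32 | A=compute:t2 B=load:t3 [compute-bound]
step 4: L[4]=3 C[3]=5 → dur=5, Σ=37 | A=load:t4 B=compute:t3 [compute-bound]
step 5: C[4]=5 → dur=5, Σ=42 | A=compute:t4 B=idle [compute-only]

end_cycle[1] = 16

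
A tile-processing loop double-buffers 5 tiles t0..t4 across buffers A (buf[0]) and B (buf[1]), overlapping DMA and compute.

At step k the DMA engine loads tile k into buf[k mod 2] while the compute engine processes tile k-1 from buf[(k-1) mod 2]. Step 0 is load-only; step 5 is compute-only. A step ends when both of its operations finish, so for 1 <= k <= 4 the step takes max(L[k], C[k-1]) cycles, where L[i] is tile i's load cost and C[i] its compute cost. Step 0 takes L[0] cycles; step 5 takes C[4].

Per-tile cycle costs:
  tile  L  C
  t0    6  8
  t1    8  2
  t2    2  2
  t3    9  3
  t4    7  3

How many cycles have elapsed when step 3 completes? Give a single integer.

end_cycle[3] = 25

step 0: L[0]=6 → dur=6, Σ=6 | A=load:t0 B=idle [load-only]
step 1: L[1]=8 C[0]=8 → dur=8, Σ=14 | A=compute:t0 B=load:t1 [tied]
step 2: L[2]=2 C[1]=2 → dur=2, Σ=16 | A=load:t2 B=compute:t1 [tied]
step 3: L[3]=9 C[2]=2 → dur=9, Σ=25 | A=compute:t2 B=load:t3 [load-bound]
step 4: L[4]=7 C[3]=3 → dur=7, Σ=32 | A=load:t4 B=compute:t3 [load-bound]
step 5: C[4]=3 → dur=3, Σ=35 | A=compute:t4 B=idle [compute-only]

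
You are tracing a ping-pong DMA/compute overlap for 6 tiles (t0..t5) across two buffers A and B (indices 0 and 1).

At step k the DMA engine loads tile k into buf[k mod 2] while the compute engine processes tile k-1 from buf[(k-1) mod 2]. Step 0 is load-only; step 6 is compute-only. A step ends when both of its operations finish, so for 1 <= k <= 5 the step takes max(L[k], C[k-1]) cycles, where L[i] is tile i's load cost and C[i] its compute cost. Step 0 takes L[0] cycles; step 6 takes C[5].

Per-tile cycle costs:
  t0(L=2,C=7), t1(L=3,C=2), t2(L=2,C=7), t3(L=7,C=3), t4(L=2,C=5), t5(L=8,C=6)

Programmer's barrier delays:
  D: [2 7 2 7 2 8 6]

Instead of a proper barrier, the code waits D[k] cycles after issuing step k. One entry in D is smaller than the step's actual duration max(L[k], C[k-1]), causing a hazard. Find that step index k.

[0] required=L[0]=2=2 vs D=2 ok
[1] required=max(L[1]=3,C[0]=7)=7 vs D=7 ok
[2] required=max(L[2]=2,C[1]=2)=2 vs D=2 ok
[3] required=max(L[3]=7,C[2]=7)=7 vs D=7 ok
[4] required=max(L[4]=2,C[3]=3)=3 vs D=2 SHORT
[5] required=max(L[5]=8,C[4]=5)=8 vs D=8 ok
[6] required=C[5]=6=6 vs D=6 ok

hazard at step 4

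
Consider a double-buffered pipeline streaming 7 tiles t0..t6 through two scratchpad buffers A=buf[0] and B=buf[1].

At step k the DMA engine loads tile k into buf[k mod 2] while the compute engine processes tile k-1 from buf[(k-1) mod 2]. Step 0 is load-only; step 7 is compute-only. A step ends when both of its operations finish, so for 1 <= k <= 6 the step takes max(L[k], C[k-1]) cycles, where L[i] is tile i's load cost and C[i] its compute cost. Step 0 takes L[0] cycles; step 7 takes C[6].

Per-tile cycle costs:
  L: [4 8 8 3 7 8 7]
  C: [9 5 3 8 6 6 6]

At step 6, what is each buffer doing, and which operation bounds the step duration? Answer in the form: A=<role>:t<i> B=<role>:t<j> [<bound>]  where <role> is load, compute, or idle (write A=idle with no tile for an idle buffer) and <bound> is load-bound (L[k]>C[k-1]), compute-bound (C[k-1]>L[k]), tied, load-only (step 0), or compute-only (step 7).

  0. 4=4c; end=4; A:t0 B:-
  1. max(8,9)=9c; end=13; A:t0 B:t1
  2. max(8,5)=8c; end=21; A:t2 B:t1
  3. max(3,3)=3c; end=24; A:t2 B:t3
  4. max(7,8)=8c; end=32; A:t4 B:t3
  5. max(8,6)=8c; end=40; A:t4 B:t5
  6. max(7,6)=7c; end=47; A:t6 B:t5
  7. 6=6c; end=53; A:t6 B:t5

step 6: A=load:t6 B=compute:t5 [load-bound]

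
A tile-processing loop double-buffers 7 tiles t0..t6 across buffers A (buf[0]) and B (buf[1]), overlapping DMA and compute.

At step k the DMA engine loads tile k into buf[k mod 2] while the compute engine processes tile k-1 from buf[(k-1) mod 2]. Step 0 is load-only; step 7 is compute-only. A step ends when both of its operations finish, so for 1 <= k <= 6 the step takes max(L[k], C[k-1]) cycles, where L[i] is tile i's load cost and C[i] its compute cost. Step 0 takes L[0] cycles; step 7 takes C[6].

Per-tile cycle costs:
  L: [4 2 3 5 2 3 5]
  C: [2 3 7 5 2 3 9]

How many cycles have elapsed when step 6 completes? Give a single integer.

k=0 load=t0/4c comp=- wait=4 total=4
k=1 load=t1/2c comp=t0/2c wait=2 total=6
k=2 load=t2/3c comp=t1/3c wait=3 total=9
k=3 load=t3/5c comp=t2/7c wait=7 total=16
k=4 load=t4/2c comp=t3/5c wait=5 total=21
k=5 load=t5/3c comp=t4/2c wait=3 total=24
k=6 load=t6/5c comp=t5/3c wait=5 total=29
k=7 load=- comp=t6/9c wait=9 total=38

end_cycle[6] = 29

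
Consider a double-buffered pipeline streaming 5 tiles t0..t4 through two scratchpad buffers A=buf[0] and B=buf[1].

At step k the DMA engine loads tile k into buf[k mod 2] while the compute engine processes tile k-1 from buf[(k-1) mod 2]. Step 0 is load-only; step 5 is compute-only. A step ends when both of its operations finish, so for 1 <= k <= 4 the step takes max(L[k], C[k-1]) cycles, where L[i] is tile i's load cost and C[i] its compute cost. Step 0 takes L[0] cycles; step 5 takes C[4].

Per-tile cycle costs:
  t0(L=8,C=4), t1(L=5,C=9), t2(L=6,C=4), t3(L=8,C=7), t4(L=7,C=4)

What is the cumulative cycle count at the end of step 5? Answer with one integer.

[0] DMA t0→A (8c) ∥ CU idle ⇒ 8c, clock 8
[1] DMA t1→B (5c) ∥ CU A:t0 (4c) ⇒ 5c, clock 13
[2] DMA t2→A (6c) ∥ CU B:t1 (9c) ⇒ 9c, clock 22
[3] DMA t3→B (8c) ∥ CU A:t2 (4c) ⇒ 8c, clock 30
[4] DMA t4→A (7c) ∥ CU B:t3 (7c) ⇒ 7c, clock 37
[5] DMA idle ∥ CU A:t4 (4c) ⇒ 4c, clock 41

end_cycle[5] = 41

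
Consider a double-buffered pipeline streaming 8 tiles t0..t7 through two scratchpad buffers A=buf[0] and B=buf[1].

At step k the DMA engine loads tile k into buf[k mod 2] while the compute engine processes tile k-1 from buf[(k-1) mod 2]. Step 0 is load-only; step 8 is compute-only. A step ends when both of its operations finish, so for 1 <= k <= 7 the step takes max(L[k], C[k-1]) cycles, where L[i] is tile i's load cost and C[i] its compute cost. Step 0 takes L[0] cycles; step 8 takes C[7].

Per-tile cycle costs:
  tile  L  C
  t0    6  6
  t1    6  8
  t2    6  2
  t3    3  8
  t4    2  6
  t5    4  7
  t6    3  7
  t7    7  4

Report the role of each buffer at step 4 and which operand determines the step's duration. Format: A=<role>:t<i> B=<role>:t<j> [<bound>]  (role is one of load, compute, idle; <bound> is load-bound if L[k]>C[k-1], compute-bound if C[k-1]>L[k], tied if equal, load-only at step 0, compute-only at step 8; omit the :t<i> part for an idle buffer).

  0. 6=6c; end=6; A:t0 B:-
  1. max(6,6)=6c; end=12; A:t0 B:t1
  2. max(6,8)=8c; end=20; A:t2 B:t1
  3. max(3,2)=3c; end=23; A:t2 B:t3
  4. max(2,8)=8c; end=31; A:t4 B:t3
  5. max(4,6)=6c; end=37; A:t4 B:t5
  6. max(3,7)=7c; end=44; A:t6 B:t5
  7. max(7,7)=7c; end=51; A:t6 B:t7
  8. 4=4c; end=55; A:t6 B:t7

step 4: A=load:t4 B=compute:t3 [compute-bound]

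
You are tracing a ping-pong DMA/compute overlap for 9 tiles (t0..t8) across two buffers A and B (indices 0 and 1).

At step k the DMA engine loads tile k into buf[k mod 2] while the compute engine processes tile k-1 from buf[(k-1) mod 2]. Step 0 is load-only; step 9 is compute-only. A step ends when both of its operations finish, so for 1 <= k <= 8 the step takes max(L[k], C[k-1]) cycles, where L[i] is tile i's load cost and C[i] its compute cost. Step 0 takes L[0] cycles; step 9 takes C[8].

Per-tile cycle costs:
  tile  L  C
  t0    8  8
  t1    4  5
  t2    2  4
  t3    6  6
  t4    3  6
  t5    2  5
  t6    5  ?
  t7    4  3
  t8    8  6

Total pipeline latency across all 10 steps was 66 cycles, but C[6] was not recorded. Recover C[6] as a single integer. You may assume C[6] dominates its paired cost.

step 0 → dur = L[0]=8 = 8
step 1 → dur = max(L[1]=4, C[0]=8) = 8
step 2 → dur = max(L[2]=2, C[1]=5) = 5
step 3 → dur = max(L[3]=6, C[2]=4) = 6
step 4 → dur = max(L[4]=3, C[3]=6) = 6
step 5 → dur = max(L[5]=2, C[4]=6) = 6
step 6 → dur = max(L[6]=5, C[5]=5) = 5
step 7 → dur = max(L[7]=4, C[6]=?) = C[6]  (unknown; binding)
step 8 → dur = max(L[8]=8, C[7]=3) = 8
step 9 → dur = C[8]=6 = 6
sum of known step durations = 58
dur[7] = total - known = 66 - 58 = 8
C[6] is the binding max in step 7, so C[6] = dur[7] = 8

C[6] = 8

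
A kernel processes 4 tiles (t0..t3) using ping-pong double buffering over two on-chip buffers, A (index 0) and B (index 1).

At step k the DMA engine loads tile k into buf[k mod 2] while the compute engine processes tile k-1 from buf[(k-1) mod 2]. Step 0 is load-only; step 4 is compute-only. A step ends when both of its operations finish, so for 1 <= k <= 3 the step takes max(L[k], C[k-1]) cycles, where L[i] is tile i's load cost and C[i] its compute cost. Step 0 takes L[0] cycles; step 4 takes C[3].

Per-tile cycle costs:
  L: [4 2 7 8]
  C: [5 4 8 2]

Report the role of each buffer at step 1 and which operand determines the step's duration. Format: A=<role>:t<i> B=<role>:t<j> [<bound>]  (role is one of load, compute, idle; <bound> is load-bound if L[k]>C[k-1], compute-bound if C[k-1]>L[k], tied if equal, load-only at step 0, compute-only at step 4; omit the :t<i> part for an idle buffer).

  0. 4=4c; end=4; A:t0 B:-
  1. max(2,5)=5c; end=9; A:t0 B:t1
  2. max(7,4)=7c; end=16; A:t2 B:t1
  3. max(8,8)=8c; end=24; A:t2 B:t3
  4. 2=2c; end=26; A:t2 B:t3

step 1: A=compute:t0 B=load:t1 [compute-bound]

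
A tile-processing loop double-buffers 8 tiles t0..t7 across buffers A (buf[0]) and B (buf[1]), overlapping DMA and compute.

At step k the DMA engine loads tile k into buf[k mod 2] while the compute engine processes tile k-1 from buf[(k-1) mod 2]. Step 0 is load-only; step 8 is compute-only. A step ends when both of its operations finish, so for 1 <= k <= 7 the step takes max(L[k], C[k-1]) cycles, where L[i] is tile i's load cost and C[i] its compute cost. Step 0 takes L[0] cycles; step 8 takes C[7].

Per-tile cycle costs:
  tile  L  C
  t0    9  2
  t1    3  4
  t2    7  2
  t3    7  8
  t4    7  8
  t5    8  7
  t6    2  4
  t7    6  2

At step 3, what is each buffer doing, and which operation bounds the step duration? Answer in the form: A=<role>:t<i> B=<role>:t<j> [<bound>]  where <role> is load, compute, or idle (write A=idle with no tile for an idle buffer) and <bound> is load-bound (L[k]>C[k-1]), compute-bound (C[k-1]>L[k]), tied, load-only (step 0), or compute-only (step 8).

k=0 load=t0/9c comp=- wait=9 total=9
k=1 load=t1/3c comp=t0/2c wait=3 total=12
k=2 load=t2/7c comp=t1/4c wait=7 total=19
k=3 load=t3/7c comp=t2/2c wait=7 total=26
k=4 load=t4/7c comp=t3/8c wait=8 total=34
k=5 load=t5/8c comp=t4/8c wait=8 total=42
k=6 load=t6/2c comp=t5/7c wait=7 total=49
k=7 load=t7/6c comp=t6/4c wait=6 total=55
k=8 load=- comp=t7/2c wait=2 total=57

step 3: A=compute:t2 B=load:t3 [load-bound]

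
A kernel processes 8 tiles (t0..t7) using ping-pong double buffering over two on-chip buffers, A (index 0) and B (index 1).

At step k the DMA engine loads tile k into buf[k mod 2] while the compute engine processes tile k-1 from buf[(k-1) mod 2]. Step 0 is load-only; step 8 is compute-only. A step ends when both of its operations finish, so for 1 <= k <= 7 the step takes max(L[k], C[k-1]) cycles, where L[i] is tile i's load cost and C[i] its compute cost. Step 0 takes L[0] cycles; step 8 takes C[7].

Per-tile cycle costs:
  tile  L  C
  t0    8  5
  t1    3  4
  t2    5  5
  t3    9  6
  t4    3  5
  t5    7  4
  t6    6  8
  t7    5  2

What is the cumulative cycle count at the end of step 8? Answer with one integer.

end_cycle[8] = 56

k=0 load=t0/8c comp=- wait=8 total=8
k=1 load=t1/3c comp=t0/5c wait=5 total=13
k=2 load=t2/5c comp=t1/4c wait=5 total=18
k=3 load=t3/9c comp=t2/5c wait=9 total=27
k=4 load=t4/3c comp=t3/6c wait=6 total=33
k=5 load=t5/7c comp=t4/5c wait=7 total=40
k=6 load=t6/6c comp=t5/4c wait=6 total=46
k=7 load=t7/5c comp=t6/8c wait=8 total=54
k=8 load=- comp=t7/2c wait=2 total=56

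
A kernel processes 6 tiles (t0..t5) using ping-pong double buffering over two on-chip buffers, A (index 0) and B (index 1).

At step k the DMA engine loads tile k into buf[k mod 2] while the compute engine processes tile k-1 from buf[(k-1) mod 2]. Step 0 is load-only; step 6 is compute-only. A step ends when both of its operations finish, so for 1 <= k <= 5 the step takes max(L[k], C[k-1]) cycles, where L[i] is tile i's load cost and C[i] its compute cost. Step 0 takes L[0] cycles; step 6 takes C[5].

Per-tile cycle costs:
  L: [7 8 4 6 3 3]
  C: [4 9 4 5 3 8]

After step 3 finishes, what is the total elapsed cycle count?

end_cycle[3] = 30

step 0: L[0]=7 → dur=7, Σ=7 | A=load:t0 B=idle [load-only]
step 1: L[1]=8 C[0]=4 → dur=8, Σ=15 | A=compute:t0 B=load:t1 [load-bound]
step 2: L[2]=4 C[1]=9 → dur=9, Σ=24 | A=load:t2 B=compute:t1 [compute-bound]
step 3: L[3]=6 C[2]=4 → dur=6, Σ=30 | A=compute:t2 B=load:t3 [load-bound]
step 4: L[4]=3 C[3]=5 → dur=5, Σ=35 | A=load:t4 B=compute:t3 [compute-bound]
step 5: L[5]=3 C[4]=3 → dur=3, Σ=38 | A=compute:t4 B=load:t5 [tied]
step 6: C[5]=8 → dur=8, Σ=46 | A=idle B=compute:t5 [compute-only]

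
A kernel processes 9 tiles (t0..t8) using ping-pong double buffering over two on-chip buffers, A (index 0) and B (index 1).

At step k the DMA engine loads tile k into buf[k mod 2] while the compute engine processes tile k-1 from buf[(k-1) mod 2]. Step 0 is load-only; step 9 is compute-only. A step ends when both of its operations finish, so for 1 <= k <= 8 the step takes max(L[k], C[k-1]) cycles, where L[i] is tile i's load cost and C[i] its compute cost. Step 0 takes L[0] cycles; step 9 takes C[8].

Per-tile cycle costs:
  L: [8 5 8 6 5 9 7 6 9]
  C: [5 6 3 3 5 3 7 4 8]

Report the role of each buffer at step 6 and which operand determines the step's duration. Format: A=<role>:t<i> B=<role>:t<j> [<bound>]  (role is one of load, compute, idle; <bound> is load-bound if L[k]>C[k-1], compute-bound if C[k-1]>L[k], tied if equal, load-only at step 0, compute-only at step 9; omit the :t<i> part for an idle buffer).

step 6: A=load:t6 B=compute:t5 [load-bound]

  0. 8=8c; end=8; A:t0 B:-
  1. max(5,5)=5c; end=13; A:t0 B:t1
  2. max(8,6)=8c; end=21; A:t2 B:t1
  3. max(6,3)=6c; end=27; A:t2 B:t3
  4. max(5,3)=5c; end=32; A:t4 B:t3
  5. max(9,5)=9c; end=41; A:t4 B:t5
  6. max(7,3)=7c; end=48; A:t6 B:t5
  7. max(6,7)=7c; end=55; A:t6 B:t7
  8. max(9,4)=9c; end=64; A:t8 B:t7
  9. 8=8c; end=72; A:t8 B:t7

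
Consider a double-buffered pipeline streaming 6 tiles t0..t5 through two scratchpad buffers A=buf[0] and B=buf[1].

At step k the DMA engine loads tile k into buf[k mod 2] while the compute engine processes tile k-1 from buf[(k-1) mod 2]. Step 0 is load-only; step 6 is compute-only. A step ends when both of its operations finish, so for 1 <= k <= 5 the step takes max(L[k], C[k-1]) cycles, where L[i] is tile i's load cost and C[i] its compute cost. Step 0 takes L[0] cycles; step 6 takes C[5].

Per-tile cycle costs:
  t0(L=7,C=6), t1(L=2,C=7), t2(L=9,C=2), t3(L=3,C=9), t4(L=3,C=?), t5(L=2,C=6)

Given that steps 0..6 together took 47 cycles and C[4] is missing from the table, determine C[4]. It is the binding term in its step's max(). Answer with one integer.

step 0: dur = L[0]=7 = 7
step 1: dur = max(L[1]=2, C[0]=6) = 6
step 2: dur = max(L[2]=9, C[1]=7) = 9
step 3: dur = max(L[3]=3, C[2]=2) = 3
step 4: dur = max(L[4]=3, C[3]=9) = 9
step 5: dur = max(L[5]=2, C[4]=?) = C[4]  (unknown; binding)
step 6: dur = C[5]=6 = 6
sum of known step durations = 40
dur[5] = total - known = 47 - 40 = 7
C[4] is the binding max in step 5, so C[4] = dur[5] = 7

C[4] = 7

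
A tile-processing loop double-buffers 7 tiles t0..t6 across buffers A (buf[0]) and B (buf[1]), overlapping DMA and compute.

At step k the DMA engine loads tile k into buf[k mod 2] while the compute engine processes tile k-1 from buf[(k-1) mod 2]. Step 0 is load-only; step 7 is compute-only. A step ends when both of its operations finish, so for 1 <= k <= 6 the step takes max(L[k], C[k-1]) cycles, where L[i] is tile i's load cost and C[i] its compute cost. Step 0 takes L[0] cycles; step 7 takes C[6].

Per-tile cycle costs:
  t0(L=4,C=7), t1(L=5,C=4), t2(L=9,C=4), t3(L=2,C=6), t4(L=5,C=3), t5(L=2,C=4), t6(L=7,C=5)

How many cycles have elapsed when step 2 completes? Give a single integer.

end_cycle[2] = 20

step 0: L[0]=4 → dur=4, Σ=4 | A=load:t0 B=idle [load-only]
step 1: L[1]=5 C[0]=7 → dur=7, Σ=11 | A=compute:t0 B=load:t1 [compute-bound]
step 2: L[2]=9 C[1]=4 → dur=9, Σ=20 | A=load:t2 B=compute:t1 [load-bound]
step 3: L[3]=2 C[2]=4 → dur=4, Σ=24 | A=compute:t2 B=load:t3 [compute-bound]
step 4: L[4]=5 C[3]=6 → dur=6, Σ=30 | A=load:t4 B=compute:t3 [compute-bound]
step 5: L[5]=2 C[4]=3 → dur=3, Σ=33 | A=compute:t4 B=load:t5 [compute-bound]
step 6: L[6]=7 C[5]=4 → dur=7, Σ=40 | A=load:t6 B=compute:t5 [load-bound]
step 7: C[6]=5 → dur=5, Σ=45 | A=compute:t6 B=idle [compute-only]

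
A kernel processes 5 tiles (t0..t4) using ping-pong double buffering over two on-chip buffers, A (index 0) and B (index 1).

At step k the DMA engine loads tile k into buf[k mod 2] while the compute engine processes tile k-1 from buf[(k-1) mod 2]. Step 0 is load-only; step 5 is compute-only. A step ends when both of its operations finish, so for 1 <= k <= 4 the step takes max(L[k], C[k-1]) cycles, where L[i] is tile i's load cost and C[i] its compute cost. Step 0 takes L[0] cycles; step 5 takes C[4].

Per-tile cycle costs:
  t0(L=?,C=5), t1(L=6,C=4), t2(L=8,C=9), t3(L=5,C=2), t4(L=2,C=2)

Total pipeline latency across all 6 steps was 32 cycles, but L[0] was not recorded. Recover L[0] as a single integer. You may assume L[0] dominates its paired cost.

L[0] = 5

step 0: dur = L[0]=? = L[0]  (unknown; binding)
step 1: dur = max(L[1]=6, C[0]=5) = 6
step 2: dur = max(L[2]=8, C[1]=4) = 8
step 3: dur = max(L[3]=5, C[2]=9) = 9
step 4: dur = max(L[4]=2, C[3]=2) = 2
step 5: dur = C[4]=2 = 2
sum of known step durations = 27
dur[0] = total - known = 32 - 27 = 5
L[0] is the binding max in step 0, so L[0] = dur[0] = 5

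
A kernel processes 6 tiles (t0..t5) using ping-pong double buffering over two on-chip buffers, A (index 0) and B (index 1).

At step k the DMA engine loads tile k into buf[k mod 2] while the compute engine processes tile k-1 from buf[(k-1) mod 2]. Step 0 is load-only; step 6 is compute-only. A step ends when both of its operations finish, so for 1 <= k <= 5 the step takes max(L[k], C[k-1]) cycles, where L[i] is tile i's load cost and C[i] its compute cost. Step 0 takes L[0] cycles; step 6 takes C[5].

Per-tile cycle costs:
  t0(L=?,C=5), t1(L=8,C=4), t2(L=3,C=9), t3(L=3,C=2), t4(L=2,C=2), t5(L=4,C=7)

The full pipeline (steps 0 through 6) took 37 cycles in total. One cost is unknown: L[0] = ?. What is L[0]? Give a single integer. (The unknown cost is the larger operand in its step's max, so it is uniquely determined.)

step 0 = dur = L[0]=? = L[0]  (unknown; binding)
step 1 = dur = max(L[1]=8, C[0]=5) = 8
step 2 = dur = max(L[2]=3, C[1]=4) = 4
step 3 = dur = max(L[3]=3, C[2]=9) = 9
step 4 = dur = max(L[4]=2, C[3]=2) = 2
step 5 = dur = max(L[5]=4, C[4]=2) = 4
step 6 = dur = C[5]=7 = 7
sum of known step durations = 34
dur[0] = total - known = 37 - 34 = 3
L[0] is the binding max in step 0, so L[0] = dur[0] = 3

L[0] = 3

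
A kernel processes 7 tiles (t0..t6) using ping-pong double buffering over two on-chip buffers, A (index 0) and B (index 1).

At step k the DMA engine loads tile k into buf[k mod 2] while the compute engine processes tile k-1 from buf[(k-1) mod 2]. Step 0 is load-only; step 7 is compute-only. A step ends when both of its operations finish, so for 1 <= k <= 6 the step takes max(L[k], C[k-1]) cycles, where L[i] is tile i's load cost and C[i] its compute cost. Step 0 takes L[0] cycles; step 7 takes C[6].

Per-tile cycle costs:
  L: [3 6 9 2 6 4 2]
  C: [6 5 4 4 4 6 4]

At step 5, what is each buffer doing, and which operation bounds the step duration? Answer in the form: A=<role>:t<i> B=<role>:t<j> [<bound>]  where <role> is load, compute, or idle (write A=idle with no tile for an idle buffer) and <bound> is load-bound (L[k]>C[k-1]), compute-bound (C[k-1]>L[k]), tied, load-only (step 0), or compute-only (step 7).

step 5: A=compute:t4 B=load:t5 [tied]

  0. 3=3c; end=3; A:t0 B:-
  1. max(6,6)=6c; end=9; A:t0 B:t1
  2. max(9,5)=9c; end=18; A:t2 B:t1
  3. max(2,4)=4c; end=22; A:t2 B:t3
  4. max(6,4)=6c; end=28; A:t4 B:t3
  5. max(4,4)=4c; end=32; A:t4 B:t5
  6. max(2,6)=6c; end=38; A:t6 B:t5
  7. 4=4c; end=42; A:t6 B:t5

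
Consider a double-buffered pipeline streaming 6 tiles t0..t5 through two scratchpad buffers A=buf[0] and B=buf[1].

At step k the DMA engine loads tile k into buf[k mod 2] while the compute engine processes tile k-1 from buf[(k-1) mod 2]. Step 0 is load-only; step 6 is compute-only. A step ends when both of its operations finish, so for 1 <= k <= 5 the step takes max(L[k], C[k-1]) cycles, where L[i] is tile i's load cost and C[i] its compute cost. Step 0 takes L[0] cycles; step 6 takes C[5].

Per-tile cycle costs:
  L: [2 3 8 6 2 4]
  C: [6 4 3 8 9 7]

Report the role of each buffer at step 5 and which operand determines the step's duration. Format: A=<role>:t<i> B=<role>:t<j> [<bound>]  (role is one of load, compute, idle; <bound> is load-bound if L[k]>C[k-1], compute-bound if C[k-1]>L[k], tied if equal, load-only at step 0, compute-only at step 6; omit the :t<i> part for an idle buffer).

[0] DMA t0→A (2c) ∥ CU idle ⇒ 2c, clock 2
[1] DMA t1→B (3c) ∥ CU A:t0 (6c) ⇒ 6c, clock 8
[2] DMA t2→A (8c) ∥ CU B:t1 (4c) ⇒ 8c, clock 16
[3] DMA t3→B (6c) ∥ CU A:t2 (3c) ⇒ 6c, clock 22
[4] DMA t4→A (2c) ∥ CU B:t3 (8c) ⇒ 8c, clock 30
[5] DMA t5→B (4c) ∥ CU A:t4 (9c) ⇒ 9c, clock 39
[6] DMA idle ∥ CU B:t5 (7c) ⇒ 7c, clock 46

step 5: A=compute:t4 B=load:t5 [compute-bound]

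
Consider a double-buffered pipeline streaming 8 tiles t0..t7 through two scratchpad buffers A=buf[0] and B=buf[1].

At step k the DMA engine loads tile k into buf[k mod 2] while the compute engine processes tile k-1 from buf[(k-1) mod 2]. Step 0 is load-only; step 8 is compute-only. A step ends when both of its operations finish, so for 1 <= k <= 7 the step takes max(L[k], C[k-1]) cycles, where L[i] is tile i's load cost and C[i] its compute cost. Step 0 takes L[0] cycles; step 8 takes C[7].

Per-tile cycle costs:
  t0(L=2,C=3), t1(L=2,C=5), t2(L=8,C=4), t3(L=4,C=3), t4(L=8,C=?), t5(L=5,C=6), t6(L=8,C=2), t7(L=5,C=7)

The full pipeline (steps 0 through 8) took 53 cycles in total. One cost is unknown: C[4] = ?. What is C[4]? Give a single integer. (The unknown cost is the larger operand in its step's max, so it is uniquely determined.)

step 0 → dur = L[0]=2 = 2
step 1 → dur = max(L[1]=2, C[0]=3) = 3
step 2 → dur = max(L[2]=8, C[1]=5) = 8
step 3 → dur = max(L[3]=4, C[2]=4) = 4
step 4 → dur = max(L[4]=8, C[3]=3) = 8
step 5 → dur = max(L[5]=5, C[4]=?) = C[4]  (unknown; binding)
step 6 → dur = max(L[6]=8, C[5]=6) = 8
step 7 → dur = max(L[7]=5, C[6]=2) = 5
step 8 → dur = C[7]=7 = 7
sum of known step durations = 45
dur[5] = total - known = 53 - 45 = 8
C[4] is the binding max in step 5, so C[4] = dur[5] = 8

C[4] = 8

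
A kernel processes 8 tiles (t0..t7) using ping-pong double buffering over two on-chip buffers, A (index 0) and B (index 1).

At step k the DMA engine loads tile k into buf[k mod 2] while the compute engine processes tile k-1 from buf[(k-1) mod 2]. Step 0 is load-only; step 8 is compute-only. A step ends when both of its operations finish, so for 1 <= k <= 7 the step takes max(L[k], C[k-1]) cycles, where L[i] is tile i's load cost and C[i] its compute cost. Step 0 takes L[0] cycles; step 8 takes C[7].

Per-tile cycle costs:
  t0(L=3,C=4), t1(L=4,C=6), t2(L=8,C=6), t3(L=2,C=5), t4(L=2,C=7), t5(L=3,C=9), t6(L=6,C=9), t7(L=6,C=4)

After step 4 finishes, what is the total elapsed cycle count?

[0] DMA t0→A (3c) ∥ CU idle ⇒ 3c, clock 3
[1] DMA t1→B (4c) ∥ CU A:t0 (4c) ⇒ 4c, clock 7
[2] DMA t2→A (8c) ∥ CU B:t1 (6c) ⇒ 8c, clock 15
[3] DMA t3→B (2c) ∥ CU A:t2 (6c) ⇒ 6c, clock 21
[4] DMA t4→A (2c) ∥ CU B:t3 (5c) ⇒ 5c, clock 26
[5] DMA t5→B (3c) ∥ CU A:t4 (7c) ⇒ 7c, clock 33
[6] DMA t6→A (6c) ∥ CU B:t5 (9c) ⇒ 9c, clock 42
[7] DMA t7→B (6c) ∥ CU A:t6 (9c) ⇒ 9c, clock 51
[8] DMA idle ∥ CU B:t7 (4c) ⇒ 4c, clock 55

end_cycle[4] = 26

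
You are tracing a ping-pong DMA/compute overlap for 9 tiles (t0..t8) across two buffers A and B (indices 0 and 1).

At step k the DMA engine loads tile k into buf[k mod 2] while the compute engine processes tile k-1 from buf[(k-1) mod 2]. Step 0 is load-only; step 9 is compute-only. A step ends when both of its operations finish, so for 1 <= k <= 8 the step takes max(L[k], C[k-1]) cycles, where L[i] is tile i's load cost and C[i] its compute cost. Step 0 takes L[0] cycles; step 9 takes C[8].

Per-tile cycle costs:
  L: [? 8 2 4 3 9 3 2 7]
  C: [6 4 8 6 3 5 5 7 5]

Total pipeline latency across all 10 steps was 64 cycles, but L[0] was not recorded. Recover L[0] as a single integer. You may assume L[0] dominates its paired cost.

step 0 | dur = L[0]=? = L[0]  (unknown; binding)
step 1 | dur = max(L[1]=8, C[0]=6) = 8
step 2 | dur = max(L[2]=2, C[1]=4) = 4
step 3 | dur = max(L[3]=4, C[2]=8) = 8
step 4 | dur = max(L[4]=3, C[3]=6) = 6
step 5 | dur = max(L[5]=9, C[4]=3) = 9
step 6 | dur = max(L[6]=3, C[5]=5) = 5
step 7 | dur = max(L[7]=2, C[6]=5) = 5
step 8 | dur = max(L[8]=7, C[7]=7) = 7
step 9 | dur = C[8]=5 = 5
sum of known step durations = 57
dur[0] = total - known = 64 - 57 = 7
L[0] is the binding max in step 0, so L[0] = dur[0] = 7

L[0] = 7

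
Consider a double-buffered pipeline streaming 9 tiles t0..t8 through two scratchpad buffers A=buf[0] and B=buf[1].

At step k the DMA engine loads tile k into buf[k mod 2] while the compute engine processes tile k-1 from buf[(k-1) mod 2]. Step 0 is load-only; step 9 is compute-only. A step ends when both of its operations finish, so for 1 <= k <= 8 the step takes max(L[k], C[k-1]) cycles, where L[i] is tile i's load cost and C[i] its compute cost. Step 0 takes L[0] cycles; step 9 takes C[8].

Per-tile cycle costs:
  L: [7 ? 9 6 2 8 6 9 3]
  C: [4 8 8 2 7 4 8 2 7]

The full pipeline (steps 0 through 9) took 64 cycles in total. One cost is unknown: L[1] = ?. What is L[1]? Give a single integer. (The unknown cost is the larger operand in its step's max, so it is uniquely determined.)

step 0: dur = L[0]=7 = 7
step 1: dur = max(L[1]=?, C[0]=4) = L[1]  (unknown; binding)
step 2: dur = max(L[2]=9, C[1]=8) = 9
step 3: dur = max(L[3]=6, C[2]=8) = 8
step 4: dur = max(L[4]=2, C[3]=2) = 2
step 5: dur = max(L[5]=8, C[4]=7) = 8
step 6: dur = max(L[6]=6, C[5]=4) = 6
step 7: dur = max(L[7]=9, C[6]=8) = 9
step 8: dur = max(L[8]=3, C[7]=2) = 3
step 9: dur = C[8]=7 = 7
sum of known step durations = 59
dur[1] = total - known = 64 - 59 = 5
L[1] is the binding max in step 1, so L[1] = dur[1] = 5

L[1] = 5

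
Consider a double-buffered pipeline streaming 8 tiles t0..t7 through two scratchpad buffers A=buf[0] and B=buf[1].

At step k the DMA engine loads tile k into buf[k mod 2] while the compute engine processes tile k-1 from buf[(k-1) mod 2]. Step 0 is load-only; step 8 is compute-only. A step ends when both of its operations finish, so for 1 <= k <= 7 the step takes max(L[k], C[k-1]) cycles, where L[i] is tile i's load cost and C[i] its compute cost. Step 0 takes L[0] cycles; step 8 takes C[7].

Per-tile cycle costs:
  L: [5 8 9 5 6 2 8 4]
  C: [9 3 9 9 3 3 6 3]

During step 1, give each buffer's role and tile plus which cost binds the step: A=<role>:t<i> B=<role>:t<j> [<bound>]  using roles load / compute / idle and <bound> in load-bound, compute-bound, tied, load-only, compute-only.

step 1: A=compute:t0 B=load:t1 [compute-bound]

[0] DMA t0→A (5c) ∥ CU idle ⇒ 5c, clock 5
[1] DMA t1→B (8c) ∥ CU A:t0 (9c) ⇒ 9c, clock 14
[2] DMA t2→A (9c) ∥ CU B:t1 (3c) ⇒ 9c, clock 23
[3] DMA t3→B (5c) ∥ CU A:t2 (9c) ⇒ 9c, clock 32
[4] DMA t4→A (6c) ∥ CU B:t3 (9c) ⇒ 9c, clock 41
[5] DMA t5→B (2c) ∥ CU A:t4 (3c) ⇒ 3c, clock 44
[6] DMA t6→A (8c) ∥ CU B:t5 (3c) ⇒ 8c, clock 52
[7] DMA t7→B (4c) ∥ CU A:t6 (6c) ⇒ 6c, clock 58
[8] DMA idle ∥ CU B:t7 (3c) ⇒ 3c, clock 61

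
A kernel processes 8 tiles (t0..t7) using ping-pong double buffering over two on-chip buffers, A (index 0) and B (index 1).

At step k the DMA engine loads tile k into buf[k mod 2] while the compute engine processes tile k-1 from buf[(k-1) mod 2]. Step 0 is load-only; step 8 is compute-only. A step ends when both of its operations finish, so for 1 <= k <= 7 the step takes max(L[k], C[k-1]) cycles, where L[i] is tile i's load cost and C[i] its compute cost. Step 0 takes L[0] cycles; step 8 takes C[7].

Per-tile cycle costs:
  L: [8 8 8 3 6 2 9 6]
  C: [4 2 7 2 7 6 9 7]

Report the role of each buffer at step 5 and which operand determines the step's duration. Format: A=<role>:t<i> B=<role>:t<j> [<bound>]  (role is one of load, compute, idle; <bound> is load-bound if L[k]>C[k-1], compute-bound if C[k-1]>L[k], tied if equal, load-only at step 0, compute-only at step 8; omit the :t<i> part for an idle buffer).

step 5: A=compute:t4 B=load:t5 [compute-bound]

k=0 load=t0/8c comp=- wait=8 total=8
k=1 load=t1/8c comp=t0/4c wait=8 total=16
k=2 load=t2/8c comp=t1/2c wait=8 total=24
k=3 load=t3/3c comp=t2/7c wait=7 total=31
k=4 load=t4/6c comp=t3/2c wait=6 total=37
k=5 load=t5/2c comp=t4/7c wait=7 total=44
k=6 load=t6/9c comp=t5/6c wait=9 total=53
k=7 load=t7/6c comp=t6/9c wait=9 total=62
k=8 load=- comp=t7/7c wait=7 total=69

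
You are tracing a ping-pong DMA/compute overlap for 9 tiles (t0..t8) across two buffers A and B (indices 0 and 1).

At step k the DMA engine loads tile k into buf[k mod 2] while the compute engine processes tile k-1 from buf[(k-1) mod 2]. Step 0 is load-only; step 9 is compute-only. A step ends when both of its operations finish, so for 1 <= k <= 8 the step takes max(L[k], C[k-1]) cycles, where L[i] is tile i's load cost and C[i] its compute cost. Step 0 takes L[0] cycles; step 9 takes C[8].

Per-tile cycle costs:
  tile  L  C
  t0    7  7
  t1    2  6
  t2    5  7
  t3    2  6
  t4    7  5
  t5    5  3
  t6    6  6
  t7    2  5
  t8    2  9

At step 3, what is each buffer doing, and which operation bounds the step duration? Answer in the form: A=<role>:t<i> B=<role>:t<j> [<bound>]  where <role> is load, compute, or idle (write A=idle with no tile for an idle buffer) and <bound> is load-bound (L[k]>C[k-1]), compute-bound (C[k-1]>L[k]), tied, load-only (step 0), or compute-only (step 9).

[0] DMA t0→A (7c) ∥ CU idle ⇒ 7c, clock 7
[1] DMA t1→B (2c) ∥ CU A:t0 (7c) ⇒ 7c, clock 14
[2] DMA t2→A (5c) ∥ CU B:t1 (6c) ⇒ 6c, clock 20
[3] DMA t3→B (2c) ∥ CU A:t2 (7c) ⇒ 7c, clock 27
[4] DMA t4→A (7c) ∥ CU B:t3 (6c) ⇒ 7c, clock 34
[5] DMA t5→B (5c) ∥ CU A:t4 (5c) ⇒ 5c, clock 39
[6] DMA t6→A (6c) ∥ CU B:t5 (3c) ⇒ 6c, clock 45
[7] DMA t7→B (2c) ∥ CU A:t6 (6c) ⇒ 6c, clock 51
[8] DMA t8→A (2c) ∥ CU B:t7 (5c) ⇒ 5c, clock 56
[9] DMA idle ∥ CU A:t8 (9c) ⇒ 9c, clock 65

step 3: A=compute:t2 B=load:t3 [compute-bound]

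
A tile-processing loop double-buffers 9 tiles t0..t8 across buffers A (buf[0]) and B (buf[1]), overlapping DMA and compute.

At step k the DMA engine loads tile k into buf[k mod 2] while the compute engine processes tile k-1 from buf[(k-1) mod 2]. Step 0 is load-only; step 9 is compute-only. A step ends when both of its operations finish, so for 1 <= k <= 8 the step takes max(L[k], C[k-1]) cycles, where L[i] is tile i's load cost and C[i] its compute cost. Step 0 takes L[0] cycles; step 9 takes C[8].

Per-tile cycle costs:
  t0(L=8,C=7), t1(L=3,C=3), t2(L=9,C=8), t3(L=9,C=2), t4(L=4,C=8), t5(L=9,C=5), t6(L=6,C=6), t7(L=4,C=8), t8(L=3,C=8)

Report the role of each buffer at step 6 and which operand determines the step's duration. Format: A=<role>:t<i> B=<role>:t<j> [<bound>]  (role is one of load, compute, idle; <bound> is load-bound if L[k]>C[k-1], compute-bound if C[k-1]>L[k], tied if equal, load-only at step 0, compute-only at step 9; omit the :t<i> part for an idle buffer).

[0] DMA t0→A (8c) ∥ CU idle ⇒ 8c, clock 8
[1] DMA t1→B (3c) ∥ CU A:t0 (7c) ⇒ 7c, clock 15
[2] DMA t2→A (9c) ∥ CU B:t1 (3c) ⇒ 9c, clock 24
[3] DMA t3→B (9c) ∥ CU A:t2 (8c) ⇒ 9c, clock 33
[4] DMA t4→A (4c) ∥ CU B:t3 (2c) ⇒ 4c, clock 37
[5] DMA t5→B (9c) ∥ CU A:t4 (8c) ⇒ 9c, clock 46
[6] DMA t6→A (6c) ∥ CU B:t5 (5c) ⇒ 6c, clock 52
[7] DMA t7→B (4c) ∥ CU A:t6 (6c) ⇒ 6c, clock 58
[8] DMA t8→A (3c) ∥ CU B:t7 (8c) ⇒ 8c, clock 66
[9] DMA idle ∥ CU A:t8 (8c) ⇒ 8c, clock 74

step 6: A=load:t6 B=compute:t5 [load-bound]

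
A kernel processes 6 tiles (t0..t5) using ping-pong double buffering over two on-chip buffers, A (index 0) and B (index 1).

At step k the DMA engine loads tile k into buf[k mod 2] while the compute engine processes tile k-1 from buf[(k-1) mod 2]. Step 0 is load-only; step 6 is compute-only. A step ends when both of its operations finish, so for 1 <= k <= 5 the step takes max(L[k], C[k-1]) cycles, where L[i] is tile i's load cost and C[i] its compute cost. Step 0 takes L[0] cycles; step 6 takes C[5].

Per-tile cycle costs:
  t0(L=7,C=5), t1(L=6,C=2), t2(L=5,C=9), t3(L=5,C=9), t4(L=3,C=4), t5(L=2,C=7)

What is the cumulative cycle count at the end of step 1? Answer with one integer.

k=0 load=t0/7c comp=- wait=7 total=7
k=1 load=t1/6c comp=t0/5c wait=6 total=13
k=2 load=t2/5c comp=t1/2c wait=5 total=18
k=3 load=t3/5c comp=t2/9c wait=9 total=27
k=4 load=t4/3c comp=t3/9c wait=9 total=36
k=5 load=t5/2c comp=t4/4c wait=4 total=40
k=6 load=- comp=t5/7c wait=7 total=47

end_cycle[1] = 13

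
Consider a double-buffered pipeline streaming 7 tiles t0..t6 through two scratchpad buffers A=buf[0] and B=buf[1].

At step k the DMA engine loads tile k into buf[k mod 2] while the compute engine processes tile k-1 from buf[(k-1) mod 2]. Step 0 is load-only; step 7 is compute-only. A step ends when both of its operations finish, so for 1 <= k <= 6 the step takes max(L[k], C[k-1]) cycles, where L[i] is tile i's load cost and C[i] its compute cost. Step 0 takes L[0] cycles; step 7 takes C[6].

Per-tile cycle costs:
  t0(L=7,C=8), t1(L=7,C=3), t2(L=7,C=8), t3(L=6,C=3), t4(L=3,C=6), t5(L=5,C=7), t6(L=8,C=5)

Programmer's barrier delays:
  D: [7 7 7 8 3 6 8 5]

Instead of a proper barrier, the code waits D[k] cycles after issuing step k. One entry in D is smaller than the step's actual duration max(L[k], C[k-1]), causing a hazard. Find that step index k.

step 0: need L[0]=7 = 7; D[0]=7 ok
step 1: need max(L[1]=7,C[0]=8) = 8; D[1]=7 SHORT
step 2: need max(L[2]=7,C[1]=3) = 7; D[2]=7 ok
step 3: need max(L[3]=6,C[2]=8) = 8; D[3]=8 ok
step 4: need max(L[4]=3,C[3]=3) = 3; D[4]=3 ok
step 5: need max(L[5]=5,C[4]=6) = 6; D[5]=6 ok
step 6: need max(L[6]=8,C[5]=7) = 8; D[6]=8 ok
step 7: need C[6]=5 = 5; D[7]=5 ok

hazard at step 1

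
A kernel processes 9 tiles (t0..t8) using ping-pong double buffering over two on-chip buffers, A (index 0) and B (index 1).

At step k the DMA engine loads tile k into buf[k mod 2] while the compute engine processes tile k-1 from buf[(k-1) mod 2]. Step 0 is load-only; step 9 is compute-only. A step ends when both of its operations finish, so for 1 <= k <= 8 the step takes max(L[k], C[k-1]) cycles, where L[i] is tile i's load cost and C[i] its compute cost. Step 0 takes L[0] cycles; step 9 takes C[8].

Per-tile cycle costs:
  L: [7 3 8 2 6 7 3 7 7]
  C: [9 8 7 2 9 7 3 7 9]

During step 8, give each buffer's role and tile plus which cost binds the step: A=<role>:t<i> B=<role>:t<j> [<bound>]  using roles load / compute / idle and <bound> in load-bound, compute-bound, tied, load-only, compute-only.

  0. 7=7c; end=7; A:t0 B:-
  1. max(3,9)=9c; end=16; A:t0 B:t1
  2. max(8,8)=8c; end=24; A:t2 B:t1
  3. max(2,7)=7c; end=31; A:t2 B:t3
  4. max(6,2)=6c; end=37; A:t4 B:t3
  5. max(7,9)=9c; end=46; A:t4 B:t5
  6. max(3,7)=7c; end=53; A:t6 B:t5
  7. max(7,3)=7c; end=60; A:t6 B:t7
  8. max(7,7)=7c; end=67; A:t8 B:t7
  9. 9=9c; end=76; A:t8 B:t7

step 8: A=load:t8 B=compute:t7 [tied]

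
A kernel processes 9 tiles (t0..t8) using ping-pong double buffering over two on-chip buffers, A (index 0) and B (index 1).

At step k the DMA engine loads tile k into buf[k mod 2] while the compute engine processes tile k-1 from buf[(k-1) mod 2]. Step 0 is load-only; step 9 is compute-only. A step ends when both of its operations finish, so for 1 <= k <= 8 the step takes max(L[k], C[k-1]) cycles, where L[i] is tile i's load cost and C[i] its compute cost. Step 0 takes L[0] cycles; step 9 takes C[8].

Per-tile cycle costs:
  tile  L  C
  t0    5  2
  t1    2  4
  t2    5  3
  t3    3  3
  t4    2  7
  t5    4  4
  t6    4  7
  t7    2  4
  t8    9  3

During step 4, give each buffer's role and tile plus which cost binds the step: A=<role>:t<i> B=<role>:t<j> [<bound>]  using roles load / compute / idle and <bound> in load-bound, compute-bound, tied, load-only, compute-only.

step 4: A=load:t4 B=compute:t3 [compute-bound]

[0] DMA t0→A (5c) ∥ CU idle ⇒ 5c, clock 5
[1] DMA t1→B (2c) ∥ CU A:t0 (2c) ⇒ 2c, clock 7
[2] DMA t2→A (5c) ∥ CU B:t1 (4c) ⇒ 5c, clock 12
[3] DMA t3→B (3c) ∥ CU A:t2 (3c) ⇒ 3c, clock 15
[4] DMA t4→A (2c) ∥ CU B:t3 (3c) ⇒ 3c, clock 18
[5] DMA t5→B (4c) ∥ CU A:t4 (7c) ⇒ 7c, clock 25
[6] DMA t6→A (4c) ∥ CU B:t5 (4c) ⇒ 4c, clock 29
[7] DMA t7→B (2c) ∥ CU A:t6 (7c) ⇒ 7c, clock 36
[8] DMA t8→A (9c) ∥ CU B:t7 (4c) ⇒ 9c, clock 45
[9] DMA idle ∥ CU A:t8 (3c) ⇒ 3c, clock 48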